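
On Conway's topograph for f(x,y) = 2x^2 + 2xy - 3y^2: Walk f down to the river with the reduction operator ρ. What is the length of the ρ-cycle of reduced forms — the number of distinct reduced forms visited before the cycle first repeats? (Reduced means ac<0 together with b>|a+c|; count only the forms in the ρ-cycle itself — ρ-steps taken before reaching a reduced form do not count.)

D = 28, ⌊√D⌋ = 5
river: ρ → (-3,4,1)
river: ρ → (1,4,-3)
river: ρ → (-3,2,2)
river: ρ → (2,2,-3)
ρ-cycle length = 4 (tail of 0 descent steps not counted)

4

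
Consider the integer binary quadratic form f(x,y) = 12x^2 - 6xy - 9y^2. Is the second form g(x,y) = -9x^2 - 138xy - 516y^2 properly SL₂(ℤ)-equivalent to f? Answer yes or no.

D₁ = 468, D₂ = 468
river cycle of f (length 10): (-9, 6, 12), (12, 18, -3), (-3, 18, 12), (12, 6, -9), (-9, 12, 9), (9, 6, -12), (-12, 18, 3), (3, 18, -12), (-12, 6, 9), (9, 12, -9)
river cycle of g (length 10): (-9, 6, 12), (12, 18, -3), (-3, 18, 12), (12, 6, -9), (-9, 12, 9), (9, 6, -12), (-12, 18, 3), (3, 18, -12), (-12, 6, 9), (9, 12, -9)
cycles coincide ⇒ equivalent

yes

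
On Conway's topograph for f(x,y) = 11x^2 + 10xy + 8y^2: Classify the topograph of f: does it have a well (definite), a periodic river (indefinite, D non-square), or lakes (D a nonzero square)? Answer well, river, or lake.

D = b²−4ac = 10² − 4·11·8 = -252
D < 0 ⇒ definite ⇒ every region one sign ⇒ single well

well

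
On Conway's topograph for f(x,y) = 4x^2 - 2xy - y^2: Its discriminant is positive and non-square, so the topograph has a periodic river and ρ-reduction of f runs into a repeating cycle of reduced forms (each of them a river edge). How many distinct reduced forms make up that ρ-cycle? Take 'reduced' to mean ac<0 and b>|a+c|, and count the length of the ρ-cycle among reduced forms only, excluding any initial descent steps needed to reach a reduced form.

D = 20, ⌊√D⌋ = 4
descent: ρ → (-1,4,1)  [lands on river]
river: ρ → (1,4,-1)
ρ-cycle length = 2 (tail of 1 descent step not counted)

2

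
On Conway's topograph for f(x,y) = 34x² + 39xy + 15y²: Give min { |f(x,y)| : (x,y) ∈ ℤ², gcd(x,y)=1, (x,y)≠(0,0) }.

translate: b→-29 (≡39 mod 68), so (34,39,15)→(34,-29,10)
flip: (34,-29,10)→(10,29,34)
translate: b→9 (≡29 mod 20), so (10,29,34)→(10,9,15)
reduced (well bottom): (10,9,15) with a≤c, −a<b≤a
well minimum = a = 10

10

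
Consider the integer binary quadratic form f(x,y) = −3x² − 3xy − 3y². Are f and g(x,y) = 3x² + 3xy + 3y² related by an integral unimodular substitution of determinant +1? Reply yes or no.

D₁ = -27, D₂ = -27
f is negative-definite; reduce −f:
−f: reduced (well bottom): (3,3,3) with a≤c, −a<b≤a
flip sign back: reduced form of f is (-3,-3,-3)
g: reduced (well bottom): (3,3,3) with a≤c, −a<b≤a
reduced forms (-3, -3, -3) vs (3, 3, 3) ⇒ inequivalent

no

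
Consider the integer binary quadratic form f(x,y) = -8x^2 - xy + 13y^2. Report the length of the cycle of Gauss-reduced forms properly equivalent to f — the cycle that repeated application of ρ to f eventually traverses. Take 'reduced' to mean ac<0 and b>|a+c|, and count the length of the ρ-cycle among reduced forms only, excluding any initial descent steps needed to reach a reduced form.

D = 417, ⌊√D⌋ = 20
descent: ρ → (13,1,-8)
descent: ρ → (-8,15,6)  [lands on river]
river: ρ → (6,9,-14)
river: ρ → (-14,19,1)
river: ρ → (1,19,-14)
river: ρ → (-14,9,6)
river: ρ → (6,15,-8)
river: ρ → (-8,17,4)
river: ρ → (4,15,-12)
river: ρ → (-12,9,7)
river: ρ → (7,19,-2)
river: ρ → (-2,17,16)
river: ρ → (16,15,-3)
river: ρ → (-3,15,16)
river: ρ → (16,17,-2)
river: ρ → (-2,19,7)
river: ρ → (7,9,-12)
river: ρ → (-12,15,4)
river: ρ → (4,17,-8)
ρ-cycle length = 18 (tail of 2 descent steps not counted)

18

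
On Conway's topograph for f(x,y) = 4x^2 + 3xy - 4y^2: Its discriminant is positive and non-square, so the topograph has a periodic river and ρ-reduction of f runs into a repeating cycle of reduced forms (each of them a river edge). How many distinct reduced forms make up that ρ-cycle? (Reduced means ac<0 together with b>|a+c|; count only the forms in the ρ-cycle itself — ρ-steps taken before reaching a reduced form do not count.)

D = 73, ⌊√D⌋ = 8
river: ρ → (-4,5,3)
river: ρ → (3,7,-2)
river: ρ → (-2,5,6)
river: ρ → (6,7,-1)
river: ρ → (-1,7,6)
river: ρ → (6,5,-2)
river: ρ → (-2,7,3)
river: ρ → (3,5,-4)
river: ρ → (-4,3,4)
river: ρ → (4,5,-3)
river: ρ → (-3,7,2)
river: ρ → (2,5,-6)
river: ρ → (-6,7,1)
river: ρ → (1,7,-6)
river: ρ → (-6,5,2)
river: ρ → (2,7,-3)
river: ρ → (-3,5,4)
river: ρ → (4,3,-4)
ρ-cycle length = 18 (tail of 0 descent steps not counted)

18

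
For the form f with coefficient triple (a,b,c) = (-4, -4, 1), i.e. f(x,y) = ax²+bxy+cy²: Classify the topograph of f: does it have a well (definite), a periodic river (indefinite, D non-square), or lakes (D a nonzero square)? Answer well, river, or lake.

D = b²−4ac = (-4)² − 4·(-4)·1 = 32
D > 0 non-square ⇒ indefinite ⇒ periodic river

river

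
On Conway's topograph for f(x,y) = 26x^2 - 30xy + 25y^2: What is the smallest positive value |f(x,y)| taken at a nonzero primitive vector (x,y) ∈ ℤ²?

translate: b→22 (≡-30 mod 52), so (26,-30,25)→(26,22,21)
flip: (26,22,21)→(21,-22,26)
translate: b→20 (≡-22 mod 42), so (21,-22,26)→(21,20,25)
reduced (well bottom): (21,20,25) with a≤c, −a<b≤a
well minimum = a = 21

21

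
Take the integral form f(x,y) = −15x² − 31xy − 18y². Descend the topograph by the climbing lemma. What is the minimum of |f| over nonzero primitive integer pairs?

translate: b→1 (≡31 mod 30), so (15,31,18)→(15,1,2)
flip: (15,1,2)→(2,-1,15)
reduced (well bottom): (2,-1,15) with a≤c, −a<b≤a
well minimum |f| = |-2| = 2 (negative-definite)

2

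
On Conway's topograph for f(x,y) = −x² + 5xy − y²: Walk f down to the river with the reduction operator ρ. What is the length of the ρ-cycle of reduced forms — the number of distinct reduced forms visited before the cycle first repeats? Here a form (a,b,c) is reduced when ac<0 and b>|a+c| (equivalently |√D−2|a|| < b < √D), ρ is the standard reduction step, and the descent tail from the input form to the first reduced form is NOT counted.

D = 21, ⌊√D⌋ = 4
descent: ρ → (-1,3,3)  [lands on river]
river: ρ → (3,3,-1)
ρ-cycle length = 2 (tail of 1 descent step not counted)

2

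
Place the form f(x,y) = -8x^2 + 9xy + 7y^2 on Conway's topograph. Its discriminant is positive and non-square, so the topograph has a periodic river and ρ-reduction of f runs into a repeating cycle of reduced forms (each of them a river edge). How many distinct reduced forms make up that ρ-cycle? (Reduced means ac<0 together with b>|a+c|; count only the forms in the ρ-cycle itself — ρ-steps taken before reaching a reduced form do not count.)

D = 305, ⌊√D⌋ = 17
river: ρ → (7,5,-10)
river: ρ → (-10,15,2)
river: ρ → (2,17,-2)
river: ρ → (-2,15,10)
river: ρ → (10,5,-7)
river: ρ → (-7,9,8)
river: ρ → (8,7,-8)
river: ρ → (-8,9,7)
ρ-cycle length = 8 (tail of 0 descent steps not counted)

8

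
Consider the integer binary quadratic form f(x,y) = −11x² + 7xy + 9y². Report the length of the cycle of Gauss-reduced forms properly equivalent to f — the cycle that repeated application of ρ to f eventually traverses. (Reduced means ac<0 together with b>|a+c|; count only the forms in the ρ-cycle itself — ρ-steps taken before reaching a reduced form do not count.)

D = 445, ⌊√D⌋ = 21
river: ρ → (9,11,-9)
river: ρ → (-9,7,11)
river: ρ → (11,15,-5)
river: ρ → (-5,15,11)
river: ρ → (11,7,-9)
river: ρ → (-9,11,9)
river: ρ → (9,7,-11)
river: ρ → (-11,15,5)
river: ρ → (5,15,-11)
river: ρ → (-11,7,9)
ρ-cycle length = 10 (tail of 0 descent steps not counted)

10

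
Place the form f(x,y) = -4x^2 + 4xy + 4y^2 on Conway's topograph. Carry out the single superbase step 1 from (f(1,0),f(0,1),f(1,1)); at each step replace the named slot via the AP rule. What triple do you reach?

start (-4,4,4) = (f(1,0),f(0,1),f(1,1))
replace slot 1: 2·(4+4) − (-4) = 20 → (20,4,4)

20,4,4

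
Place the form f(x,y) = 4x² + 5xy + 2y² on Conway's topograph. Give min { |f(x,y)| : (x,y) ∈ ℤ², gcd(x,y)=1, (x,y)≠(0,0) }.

translate: b→-3 (≡5 mod 8), so (4,5,2)→(4,-3,1)
flip: (4,-3,1)→(1,3,4)
translate: b→1 (≡3 mod 2), so (1,3,4)→(1,1,2)
reduced (well bottom): (1,1,2) with a≤c, −a<b≤a
well minimum = a = 1

1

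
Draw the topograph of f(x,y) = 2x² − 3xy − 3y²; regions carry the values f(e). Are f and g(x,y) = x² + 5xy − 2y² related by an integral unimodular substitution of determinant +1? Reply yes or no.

D₁ = 33, D₂ = 33
river cycle of f (length 4): (-3, 3, 2), (2, 5, -1), (-1, 5, 2), (2, 3, -3)
river cycle of g (length 4): (-2, 3, 3), (3, 3, -2), (-2, 5, 1), (1, 5, -2)
cycles differ ⇒ inequivalent

no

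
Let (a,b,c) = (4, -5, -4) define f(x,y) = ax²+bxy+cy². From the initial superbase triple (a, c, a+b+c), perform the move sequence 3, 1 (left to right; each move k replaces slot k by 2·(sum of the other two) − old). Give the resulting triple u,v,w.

start (4,-4,-5) = (f(1,0),f(0,1),f(1,1))
replace slot 3: 2·(4+(-4)) − (-5) = 5 → (4,-4,5)
replace slot 1: 2·((-4)+5) − 4 = -2 → (-2,-4,5)

-2,-4,5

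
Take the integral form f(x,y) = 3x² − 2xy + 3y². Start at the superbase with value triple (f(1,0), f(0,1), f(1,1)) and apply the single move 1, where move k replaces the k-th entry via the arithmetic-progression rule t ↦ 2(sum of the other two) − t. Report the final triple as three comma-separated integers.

start (3,3,4) = (f(1,0),f(0,1),f(1,1))
replace slot 1: 2·(3+4) − 3 = 11 → (11,3,4)

11,3,4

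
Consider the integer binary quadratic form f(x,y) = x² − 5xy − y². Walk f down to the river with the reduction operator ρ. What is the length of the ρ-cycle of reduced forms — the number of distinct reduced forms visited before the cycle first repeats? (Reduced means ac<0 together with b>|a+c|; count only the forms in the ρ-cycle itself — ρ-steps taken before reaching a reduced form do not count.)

D = 29, ⌊√D⌋ = 5
descent: ρ → (-1,5,1)  [lands on river]
river: ρ → (1,5,-1)
ρ-cycle length = 2 (tail of 1 descent step not counted)

2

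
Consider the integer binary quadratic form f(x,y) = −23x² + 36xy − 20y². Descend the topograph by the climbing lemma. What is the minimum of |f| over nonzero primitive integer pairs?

translate: b→10 (≡-36 mod 46), so (23,-36,20)→(23,10,7)
flip: (23,10,7)→(7,-10,23)
translate: b→4 (≡-10 mod 14), so (7,-10,23)→(7,4,20)
reduced (well bottom): (7,4,20) with a≤c, −a<b≤a
well minimum |f| = |-7| = 7 (negative-definite)

7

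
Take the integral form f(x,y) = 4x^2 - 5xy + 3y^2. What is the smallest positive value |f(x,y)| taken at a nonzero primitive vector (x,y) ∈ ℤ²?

translate: b→3 (≡-5 mod 8), so (4,-5,3)→(4,3,2)
flip: (4,3,2)→(2,-3,4)
translate: b→1 (≡-3 mod 4), so (2,-3,4)→(2,1,3)
reduced (well bottom): (2,1,3) with a≤c, −a<b≤a
well minimum = a = 2

2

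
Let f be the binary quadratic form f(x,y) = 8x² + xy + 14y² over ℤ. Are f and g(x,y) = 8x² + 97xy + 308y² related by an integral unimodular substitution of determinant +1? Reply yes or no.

D₁ = -447, D₂ = -447
f: reduced (well bottom): (8,1,14) with a≤c, −a<b≤a
g: translate: b→1 (≡97 mod 16), so (8,97,308)→(8,1,14)
g: reduced (well bottom): (8,1,14) with a≤c, −a<b≤a
reduced forms (8, 1, 14) vs (8, 1, 14) ⇒ equivalent

yes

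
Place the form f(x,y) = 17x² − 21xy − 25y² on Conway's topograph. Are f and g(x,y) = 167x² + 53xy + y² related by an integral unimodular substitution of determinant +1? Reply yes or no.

D₁ = 2141, D₂ = 2141
river cycle of f (length 30): (-25, 21, 17), (17, 13, -29), (-29, 45, 1), (1, 45, -29), (-29, 13, 17), (17, 21, -25), (-25, 29, 13), (13, 23, -31), (-31, 39, 5), (5, 41, -23), … (20 more)
river cycle of g (length 30): (1, 45, -29), (-29, 13, 17), (17, 21, -25), (-25, 29, 13), (13, 23, -31), (-31, 39, 5), (5, 41, -23), (-23, 5, 23), (23, 41, -5), (-5, 39, 31), … (20 more)
cycles coincide ⇒ equivalent

yes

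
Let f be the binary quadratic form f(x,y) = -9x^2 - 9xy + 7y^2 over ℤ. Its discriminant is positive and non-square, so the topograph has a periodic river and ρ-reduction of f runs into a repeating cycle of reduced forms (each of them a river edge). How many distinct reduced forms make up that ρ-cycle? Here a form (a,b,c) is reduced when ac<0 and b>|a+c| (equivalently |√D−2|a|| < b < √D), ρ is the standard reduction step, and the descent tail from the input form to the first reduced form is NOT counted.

D = 333, ⌊√D⌋ = 18
descent: ρ → (7,9,-9)  [lands on river]
river: ρ → (-9,9,7)
river: ρ → (7,5,-11)
river: ρ → (-11,17,1)
river: ρ → (1,17,-11)
river: ρ → (-11,5,7)
ρ-cycle length = 6 (tail of 1 descent step not counted)

6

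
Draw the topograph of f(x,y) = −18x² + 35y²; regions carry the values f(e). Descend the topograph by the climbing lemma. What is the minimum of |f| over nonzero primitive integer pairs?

descent: ρ → (35,0,-18)
descent: ρ → (-18,36,17)  [lands on river]
river: ρ → (17,32,-22)
river: ρ → (-22,12,27)
river: ρ → (27,42,-7)
river: ρ → (-7,42,27)
river: ρ → (27,12,-22)
river: ρ → (-22,32,17)
river: ρ → (17,36,-18)
closes: descent 2, river 8
min |a| on river = 7

7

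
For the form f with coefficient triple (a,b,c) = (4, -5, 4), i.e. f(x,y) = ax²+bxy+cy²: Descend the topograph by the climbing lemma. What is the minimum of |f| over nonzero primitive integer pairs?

translate: b→3 (≡-5 mod 8), so (4,-5,4)→(4,3,3)
flip: (4,3,3)→(3,-3,4)
translate: b→3 (≡-3 mod 6), so (3,-3,4)→(3,3,4)
reduced (well bottom): (3,3,4) with a≤c, −a<b≤a
well minimum = a = 3

3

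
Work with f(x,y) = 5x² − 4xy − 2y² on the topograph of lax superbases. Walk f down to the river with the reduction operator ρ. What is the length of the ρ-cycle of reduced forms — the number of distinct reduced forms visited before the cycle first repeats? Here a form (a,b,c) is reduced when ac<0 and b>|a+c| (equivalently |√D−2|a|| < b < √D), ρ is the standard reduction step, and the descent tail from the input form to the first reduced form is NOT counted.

D = 56, ⌊√D⌋ = 7
descent: ρ → (-2,4,5)  [lands on river]
river: ρ → (5,6,-1)
river: ρ → (-1,6,5)
river: ρ → (5,4,-2)
ρ-cycle length = 4 (tail of 1 descent step not counted)

4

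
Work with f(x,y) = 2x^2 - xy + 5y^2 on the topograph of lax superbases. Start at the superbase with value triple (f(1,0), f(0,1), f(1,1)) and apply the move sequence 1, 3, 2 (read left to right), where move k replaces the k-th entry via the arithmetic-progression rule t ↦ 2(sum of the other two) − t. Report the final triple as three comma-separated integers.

start (2,5,6) = (f(1,0),f(0,1),f(1,1))
replace slot 1: 2·(5+6) − 2 = 20 → (20,5,6)
replace slot 3: 2·(20+5) − 6 = 44 → (20,5,44)
replace slot 2: 2·(20+44) − 5 = 123 → (20,123,44)

20,123,44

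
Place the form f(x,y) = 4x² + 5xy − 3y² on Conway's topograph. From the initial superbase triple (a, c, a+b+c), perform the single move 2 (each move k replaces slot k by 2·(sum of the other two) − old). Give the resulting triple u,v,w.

start (4,-3,6) = (f(1,0),f(0,1),f(1,1))
replace slot 2: 2·(4+6) − (-3) = 23 → (4,23,6)

4,23,6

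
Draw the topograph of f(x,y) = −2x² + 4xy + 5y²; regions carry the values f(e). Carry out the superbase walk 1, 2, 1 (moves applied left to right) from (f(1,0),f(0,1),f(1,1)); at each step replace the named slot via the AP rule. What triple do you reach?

start (-2,5,7) = (f(1,0),f(0,1),f(1,1))
replace slot 1: 2·(5+7) − (-2) = 26 → (26,5,7)
replace slot 2: 2·(26+7) − 5 = 61 → (26,61,7)
replace slot 1: 2·(61+7) − 26 = 110 → (110,61,7)

110,61,7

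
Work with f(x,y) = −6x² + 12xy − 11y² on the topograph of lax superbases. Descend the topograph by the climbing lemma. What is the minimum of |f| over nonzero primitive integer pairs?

translate: b→0 (≡-12 mod 12), so (6,-12,11)→(6,0,5)
flip: (6,0,5)→(5,0,6)
reduced (well bottom): (5,0,6) with a≤c, −a<b≤a
well minimum |f| = |-5| = 5 (negative-definite)

5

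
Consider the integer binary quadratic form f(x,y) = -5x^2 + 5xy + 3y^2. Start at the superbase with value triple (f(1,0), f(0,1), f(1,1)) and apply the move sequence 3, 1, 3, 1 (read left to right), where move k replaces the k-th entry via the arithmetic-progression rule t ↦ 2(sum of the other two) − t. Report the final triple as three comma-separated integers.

start (-5,3,3) = (f(1,0),f(0,1),f(1,1))
replace slot 3: 2·((-5)+3) − 3 = -7 → (-5,3,-7)
replace slot 1: 2·(3+(-7)) − (-5) = -3 → (-3,3,-7)
replace slot 3: 2·((-3)+3) − (-7) = 7 → (-3,3,7)
replace slot 1: 2·(3+7) − (-3) = 23 → (23,3,7)

23,3,7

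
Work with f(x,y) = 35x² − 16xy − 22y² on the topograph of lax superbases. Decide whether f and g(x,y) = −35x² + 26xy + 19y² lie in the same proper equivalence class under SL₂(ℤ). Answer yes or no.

D₁ = 3336, D₂ = 3336
river cycle of f (length 22): (-22, 16, 35), (35, 54, -3), (-3, 54, 35), (35, 16, -22), (-22, 28, 29), (29, 30, -21), (-21, 54, 5), (5, 56, -10), (-10, 44, 35), (35, 26, -19), … (12 more)
river cycle of g (length 22): (19, 50, -11), (-11, 38, 43), (43, 48, -6), (-6, 48, 43), (43, 38, -11), (-11, 50, 19), (19, 26, -35), (-35, 44, 10), (10, 56, -5), (-5, 54, 21), … (12 more)
cycles differ ⇒ inequivalent

no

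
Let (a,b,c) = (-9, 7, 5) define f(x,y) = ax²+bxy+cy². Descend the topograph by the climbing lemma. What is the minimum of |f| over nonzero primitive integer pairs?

river: ρ → (5,13,-3)
river: ρ → (-3,11,9)
river: ρ → (9,7,-5)
river: ρ → (-5,13,3)
river: ρ → (3,11,-9)
river: ρ → (-9,7,5)
closes: descent 0, river 6
min |a| on river = 3

3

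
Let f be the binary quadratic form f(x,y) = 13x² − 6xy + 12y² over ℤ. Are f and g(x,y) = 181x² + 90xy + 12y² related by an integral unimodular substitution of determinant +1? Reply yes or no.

D₁ = -588, D₂ = -588
f: flip: (13,-6,12)→(12,6,13)
f: reduced (well bottom): (12,6,13) with a≤c, −a<b≤a
g: flip: (181,90,12)→(12,-90,181)
g: translate: b→6 (≡-90 mod 24), so (12,-90,181)→(12,6,13)
g: reduced (well bottom): (12,6,13) with a≤c, −a<b≤a
reduced forms (12, 6, 13) vs (12, 6, 13) ⇒ equivalent

yes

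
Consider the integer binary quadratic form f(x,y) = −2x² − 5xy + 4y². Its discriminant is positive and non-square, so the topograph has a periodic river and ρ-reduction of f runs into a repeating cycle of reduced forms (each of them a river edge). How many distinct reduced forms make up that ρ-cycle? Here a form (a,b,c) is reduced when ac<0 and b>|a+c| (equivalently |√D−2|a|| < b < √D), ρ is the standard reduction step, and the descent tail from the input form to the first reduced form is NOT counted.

D = 57, ⌊√D⌋ = 7
descent: ρ → (4,5,-2)  [lands on river]
river: ρ → (-2,7,1)
river: ρ → (1,7,-2)
river: ρ → (-2,5,4)
river: ρ → (4,3,-3)
river: ρ → (-3,3,4)
ρ-cycle length = 6 (tail of 1 descent step not counted)

6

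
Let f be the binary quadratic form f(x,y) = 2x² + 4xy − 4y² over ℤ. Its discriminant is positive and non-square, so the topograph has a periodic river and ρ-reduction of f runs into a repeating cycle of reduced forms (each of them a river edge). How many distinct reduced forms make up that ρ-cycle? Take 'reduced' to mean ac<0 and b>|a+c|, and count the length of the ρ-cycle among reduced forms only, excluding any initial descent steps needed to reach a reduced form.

D = 48, ⌊√D⌋ = 6
river: ρ → (-4,4,2)
river: ρ → (2,4,-4)
ρ-cycle length = 2 (tail of 0 descent steps not counted)

2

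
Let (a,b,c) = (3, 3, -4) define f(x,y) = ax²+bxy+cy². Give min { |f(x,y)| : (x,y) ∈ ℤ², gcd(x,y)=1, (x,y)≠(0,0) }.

river: ρ → (-4,5,2)
river: ρ → (2,7,-1)
river: ρ → (-1,7,2)
river: ρ → (2,5,-4)
river: ρ → (-4,3,3)
river: ρ → (3,3,-4)
closes: descent 0, river 6
min |a| on river = 1

1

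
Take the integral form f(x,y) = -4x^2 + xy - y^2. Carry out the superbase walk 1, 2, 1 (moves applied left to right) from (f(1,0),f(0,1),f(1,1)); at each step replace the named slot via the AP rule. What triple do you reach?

start (-4,-1,-4) = (f(1,0),f(0,1),f(1,1))
replace slot 1: 2·((-1)+(-4)) − (-4) = -6 → (-6,-1,-4)
replace slot 2: 2·((-6)+(-4)) − (-1) = -19 → (-6,-19,-4)
replace slot 1: 2·((-19)+(-4)) − (-6) = -40 → (-40,-19,-4)

-40,-19,-4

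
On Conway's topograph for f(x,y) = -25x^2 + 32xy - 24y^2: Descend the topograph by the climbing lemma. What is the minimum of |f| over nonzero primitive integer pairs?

translate: b→18 (≡-32 mod 50), so (25,-32,24)→(25,18,17)
flip: (25,18,17)→(17,-18,25)
translate: b→16 (≡-18 mod 34), so (17,-18,25)→(17,16,24)
reduced (well bottom): (17,16,24) with a≤c, −a<b≤a
well minimum |f| = |-17| = 17 (negative-definite)

17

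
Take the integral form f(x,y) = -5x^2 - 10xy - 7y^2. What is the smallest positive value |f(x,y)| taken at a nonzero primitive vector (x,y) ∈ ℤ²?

translate: b→0 (≡10 mod 10), so (5,10,7)→(5,0,2)
flip: (5,0,2)→(2,0,5)
reduced (well bottom): (2,0,5) with a≤c, −a<b≤a
well minimum |f| = |-2| = 2 (negative-definite)

2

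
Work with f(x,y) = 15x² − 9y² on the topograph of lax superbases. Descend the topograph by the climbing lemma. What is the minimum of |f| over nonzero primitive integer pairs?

descent: ρ → (-9,18,6)  [lands on river]
river: ρ → (6,18,-9)
closes: descent 1, river 2
min |a| on river = 6

6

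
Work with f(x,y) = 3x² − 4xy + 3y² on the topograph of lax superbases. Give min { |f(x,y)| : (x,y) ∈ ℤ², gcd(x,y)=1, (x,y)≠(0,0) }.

translate: b→2 (≡-4 mod 6), so (3,-4,3)→(3,2,2)
flip: (3,2,2)→(2,-2,3)
translate: b→2 (≡-2 mod 4), so (2,-2,3)→(2,2,3)
reduced (well bottom): (2,2,3) with a≤c, −a<b≤a
well minimum = a = 2

2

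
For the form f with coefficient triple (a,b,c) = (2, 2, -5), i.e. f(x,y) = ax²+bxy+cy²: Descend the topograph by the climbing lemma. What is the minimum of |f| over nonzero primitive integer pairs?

descent: ρ → (-5,-2,2)
descent: ρ → (2,6,-1)  [lands on river]
river: ρ → (-1,6,2)
closes: descent 2, river 2
min |a| on river = 1

1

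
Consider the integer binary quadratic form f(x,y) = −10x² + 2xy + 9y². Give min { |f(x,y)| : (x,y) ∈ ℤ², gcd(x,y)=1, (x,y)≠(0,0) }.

river: ρ → (9,16,-3)
river: ρ → (-3,14,14)
river: ρ → (14,14,-3)
river: ρ → (-3,16,9)
river: ρ → (9,2,-10)
river: ρ → (-10,18,1)
river: ρ → (1,18,-10)
river: ρ → (-10,2,9)
closes: descent 0, river 8
min |a| on river = 1

1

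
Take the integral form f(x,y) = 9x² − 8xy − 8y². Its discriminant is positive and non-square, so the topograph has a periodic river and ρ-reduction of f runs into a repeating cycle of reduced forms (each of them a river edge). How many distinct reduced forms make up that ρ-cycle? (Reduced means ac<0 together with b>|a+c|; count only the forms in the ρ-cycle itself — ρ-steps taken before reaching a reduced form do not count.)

D = 352, ⌊√D⌋ = 18
descent: ρ → (-8,8,9)  [lands on river]
river: ρ → (9,10,-7)
river: ρ → (-7,18,1)
river: ρ → (1,18,-7)
river: ρ → (-7,10,9)
river: ρ → (9,8,-8)
ρ-cycle length = 6 (tail of 1 descent step not counted)

6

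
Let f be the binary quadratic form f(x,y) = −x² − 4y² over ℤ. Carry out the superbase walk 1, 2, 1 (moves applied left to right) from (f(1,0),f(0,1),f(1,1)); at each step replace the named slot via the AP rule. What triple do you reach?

start (-1,-4,-5) = (f(1,0),f(0,1),f(1,1))
replace slot 1: 2·((-4)+(-5)) − (-1) = -17 → (-17,-4,-5)
replace slot 2: 2·((-17)+(-5)) − (-4) = -40 → (-17,-40,-5)
replace slot 1: 2·((-40)+(-5)) − (-17) = -73 → (-73,-40,-5)

-73,-40,-5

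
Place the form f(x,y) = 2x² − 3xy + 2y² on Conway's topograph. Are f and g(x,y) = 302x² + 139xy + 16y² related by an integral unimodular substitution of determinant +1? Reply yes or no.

D₁ = -7, D₂ = -7
f: translate: b→1 (≡-3 mod 4), so (2,-3,2)→(2,1,1)
f: flip: (2,1,1)→(1,-1,2)
f: translate: b→1 (≡-1 mod 2), so (1,-1,2)→(1,1,2)
f: reduced (well bottom): (1,1,2) with a≤c, −a<b≤a
g: flip: (302,139,16)→(16,-139,302)
g: translate: b→-11 (≡-139 mod 32), so (16,-139,302)→(16,-11,2)
g: flip: (16,-11,2)→(2,11,16)
g: translate: b→-1 (≡11 mod 4), so (2,11,16)→(2,-1,1)
g: flip: (2,-1,1)→(1,1,2)
g: reduced (well bottom): (1,1,2) with a≤c, −a<b≤a
reduced forms (1, 1, 2) vs (1, 1, 2) ⇒ equivalent

yes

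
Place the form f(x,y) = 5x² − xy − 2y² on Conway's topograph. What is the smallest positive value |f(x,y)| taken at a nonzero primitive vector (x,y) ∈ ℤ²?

descent: ρ → (-2,5,2)  [lands on river]
river: ρ → (2,3,-4)
river: ρ → (-4,5,1)
river: ρ → (1,5,-4)
river: ρ → (-4,3,2)
river: ρ → (2,5,-2)
river: ρ → (-2,3,4)
river: ρ → (4,5,-1)
river: ρ → (-1,5,4)
river: ρ → (4,3,-2)
closes: descent 1, river 10
min |a| on river = 1

1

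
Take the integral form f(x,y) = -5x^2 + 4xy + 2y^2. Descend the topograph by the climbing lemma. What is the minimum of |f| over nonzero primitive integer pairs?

river: ρ → (2,4,-5)
river: ρ → (-5,6,1)
river: ρ → (1,6,-5)
river: ρ → (-5,4,2)
closes: descent 0, river 4
min |a| on river = 1

1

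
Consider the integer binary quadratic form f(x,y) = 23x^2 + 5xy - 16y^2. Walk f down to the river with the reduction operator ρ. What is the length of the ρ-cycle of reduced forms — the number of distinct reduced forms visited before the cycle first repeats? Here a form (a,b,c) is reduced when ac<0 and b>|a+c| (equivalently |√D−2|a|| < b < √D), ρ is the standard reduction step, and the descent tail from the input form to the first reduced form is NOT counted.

D = 1497, ⌊√D⌋ = 38
descent: ρ → (-16,27,12)  [lands on river]
river: ρ → (12,21,-22)
river: ρ → (-22,23,11)
river: ρ → (11,21,-24)
river: ρ → (-24,27,8)
river: ρ → (8,37,-4)
river: ρ → (-4,35,17)
river: ρ → (17,33,-6)
river: ρ → (-6,27,32)
river: ρ → (32,37,-1)
river: ρ → (-1,37,32)
river: ρ → (32,27,-6)
river: ρ → (-6,33,17)
river: ρ → (17,35,-4)
river: ρ → (-4,37,8)
river: ρ → (8,27,-24)
river: ρ → (-24,21,11)
river: ρ → (11,23,-22)
river: ρ → (-22,21,12)
river: ρ → (12,27,-16)
river: ρ → (-16,37,2)
river: ρ → (2,35,-34)
river: ρ → (-34,33,3)
river: ρ → (3,33,-34)
river: ρ → (-34,35,2)
river: ρ → (2,37,-16)
ρ-cycle length = 26 (tail of 1 descent step not counted)

26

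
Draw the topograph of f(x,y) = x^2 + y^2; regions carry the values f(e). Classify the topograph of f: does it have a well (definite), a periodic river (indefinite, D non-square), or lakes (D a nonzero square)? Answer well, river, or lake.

D = b²−4ac = 0² − 4·1·1 = -4
D < 0 ⇒ definite ⇒ every region one sign ⇒ single well

well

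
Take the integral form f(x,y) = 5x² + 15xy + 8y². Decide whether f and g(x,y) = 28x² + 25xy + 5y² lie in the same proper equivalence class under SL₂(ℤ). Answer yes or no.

D₁ = 65, D₂ = 65
river cycle of f (length 6): (-2, 7, 2), (2, 5, -5), (-5, 5, 2), (2, 7, -2), (-2, 5, 5), (5, 5, -2)
river cycle of g (length 6): (5, 5, -2), (-2, 7, 2), (2, 5, -5), (-5, 5, 2), (2, 7, -2), (-2, 5, 5)
cycles coincide ⇒ equivalent

yes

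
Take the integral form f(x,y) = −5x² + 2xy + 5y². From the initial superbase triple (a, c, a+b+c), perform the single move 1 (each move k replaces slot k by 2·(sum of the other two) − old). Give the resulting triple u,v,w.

start (-5,5,2) = (f(1,0),f(0,1),f(1,1))
replace slot 1: 2·(5+2) − (-5) = 19 → (19,5,2)

19,5,2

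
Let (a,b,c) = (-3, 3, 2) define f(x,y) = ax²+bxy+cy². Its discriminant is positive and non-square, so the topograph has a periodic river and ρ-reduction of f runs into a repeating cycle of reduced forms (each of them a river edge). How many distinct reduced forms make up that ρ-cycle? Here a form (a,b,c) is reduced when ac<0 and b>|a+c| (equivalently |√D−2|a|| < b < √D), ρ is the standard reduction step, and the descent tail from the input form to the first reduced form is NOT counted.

D = 33, ⌊√D⌋ = 5
river: ρ → (2,5,-1)
river: ρ → (-1,5,2)
river: ρ → (2,3,-3)
river: ρ → (-3,3,2)
ρ-cycle length = 4 (tail of 0 descent steps not counted)

4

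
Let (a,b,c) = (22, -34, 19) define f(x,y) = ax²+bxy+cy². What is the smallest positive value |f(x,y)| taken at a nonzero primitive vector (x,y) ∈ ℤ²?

translate: b→10 (≡-34 mod 44), so (22,-34,19)→(22,10,7)
flip: (22,10,7)→(7,-10,22)
translate: b→4 (≡-10 mod 14), so (7,-10,22)→(7,4,19)
reduced (well bottom): (7,4,19) with a≤c, −a<b≤a
well minimum = a = 7

7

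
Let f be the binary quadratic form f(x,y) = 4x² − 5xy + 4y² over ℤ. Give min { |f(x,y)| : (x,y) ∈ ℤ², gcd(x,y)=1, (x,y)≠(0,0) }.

translate: b→3 (≡-5 mod 8), so (4,-5,4)→(4,3,3)
flip: (4,3,3)→(3,-3,4)
translate: b→3 (≡-3 mod 6), so (3,-3,4)→(3,3,4)
reduced (well bottom): (3,3,4) with a≤c, −a<b≤a
well minimum = a = 3

3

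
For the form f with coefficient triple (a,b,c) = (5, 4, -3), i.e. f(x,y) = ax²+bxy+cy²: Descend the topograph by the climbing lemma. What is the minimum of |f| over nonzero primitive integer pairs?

river: ρ → (-3,8,1)
river: ρ → (1,8,-3)
river: ρ → (-3,4,5)
river: ρ → (5,6,-2)
river: ρ → (-2,6,5)
river: ρ → (5,4,-3)
closes: descent 0, river 6
min |a| on river = 1

1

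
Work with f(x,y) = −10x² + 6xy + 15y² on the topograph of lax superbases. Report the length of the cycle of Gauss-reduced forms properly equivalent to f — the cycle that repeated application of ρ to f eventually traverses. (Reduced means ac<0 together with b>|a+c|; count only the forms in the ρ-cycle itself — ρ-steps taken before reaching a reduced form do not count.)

D = 636, ⌊√D⌋ = 25
river: ρ → (15,24,-1)
river: ρ → (-1,24,15)
river: ρ → (15,6,-10)
river: ρ → (-10,14,11)
river: ρ → (11,8,-13)
river: ρ → (-13,18,6)
river: ρ → (6,18,-13)
river: ρ → (-13,8,11)
river: ρ → (11,14,-10)
river: ρ → (-10,6,15)
ρ-cycle length = 10 (tail of 0 descent steps not counted)

10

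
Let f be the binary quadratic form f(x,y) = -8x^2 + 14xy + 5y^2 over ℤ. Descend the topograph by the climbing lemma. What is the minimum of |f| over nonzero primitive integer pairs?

river: ρ → (5,16,-5)
river: ρ → (-5,14,8)
river: ρ → (8,18,-1)
river: ρ → (-1,18,8)
river: ρ → (8,14,-5)
river: ρ → (-5,16,5)
river: ρ → (5,14,-8)
river: ρ → (-8,18,1)
river: ρ → (1,18,-8)
river: ρ → (-8,14,5)
closes: descent 0, river 10
min |a| on river = 1

1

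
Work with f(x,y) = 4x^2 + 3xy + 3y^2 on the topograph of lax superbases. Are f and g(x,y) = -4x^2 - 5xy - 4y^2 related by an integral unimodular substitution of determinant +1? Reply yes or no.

D₁ = -39, D₂ = -39
f: flip: (4,3,3)→(3,-3,4)
f: translate: b→3 (≡-3 mod 6), so (3,-3,4)→(3,3,4)
f: reduced (well bottom): (3,3,4) with a≤c, −a<b≤a
g is negative-definite; reduce −g:
−g: translate: b→-3 (≡5 mod 8), so (4,5,4)→(4,-3,3)
−g: flip: (4,-3,3)→(3,3,4)
−g: reduced (well bottom): (3,3,4) with a≤c, −a<b≤a
flip sign back: reduced form of g is (-3,-3,-4)
reduced forms (3, 3, 4) vs (-3, -3, -4) ⇒ inequivalent

no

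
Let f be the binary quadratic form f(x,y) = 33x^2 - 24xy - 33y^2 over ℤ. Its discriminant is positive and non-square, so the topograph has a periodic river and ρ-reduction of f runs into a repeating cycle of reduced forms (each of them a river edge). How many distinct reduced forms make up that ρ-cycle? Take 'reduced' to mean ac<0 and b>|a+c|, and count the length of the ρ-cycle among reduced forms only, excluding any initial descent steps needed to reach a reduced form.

D = 4932, ⌊√D⌋ = 70
descent: ρ → (-33,24,33)  [lands on river]
river: ρ → (33,42,-24)
river: ρ → (-24,54,21)
river: ρ → (21,30,-48)
river: ρ → (-48,66,3)
river: ρ → (3,66,-48)
river: ρ → (-48,30,21)
river: ρ → (21,54,-24)
river: ρ → (-24,42,33)
river: ρ → (33,24,-33)
river: ρ → (-33,42,24)
river: ρ → (24,54,-21)
river: ρ → (-21,30,48)
river: ρ → (48,66,-3)
river: ρ → (-3,66,48)
river: ρ → (48,30,-21)
river: ρ → (-21,54,24)
river: ρ → (24,42,-33)
ρ-cycle length = 18 (tail of 1 descent step not counted)

18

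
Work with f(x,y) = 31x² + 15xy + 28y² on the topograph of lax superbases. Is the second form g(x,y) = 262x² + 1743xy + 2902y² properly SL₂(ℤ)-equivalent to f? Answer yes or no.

D₁ = -3247, D₂ = -3247
f: flip: (31,15,28)→(28,-15,31)
f: reduced (well bottom): (28,-15,31) with a≤c, −a<b≤a
g: translate: b→171 (≡1743 mod 524), so (262,1743,2902)→(262,171,31)
g: flip: (262,171,31)→(31,-171,262)
g: translate: b→15 (≡-171 mod 62), so (31,-171,262)→(31,15,28)
g: flip: (31,15,28)→(28,-15,31)
g: reduced (well bottom): (28,-15,31) with a≤c, −a<b≤a
reduced forms (28, -15, 31) vs (28, -15, 31) ⇒ equivalent

yes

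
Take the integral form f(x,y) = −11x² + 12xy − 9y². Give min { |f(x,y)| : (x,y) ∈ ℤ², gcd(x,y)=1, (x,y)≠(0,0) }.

translate: b→10 (≡-12 mod 22), so (11,-12,9)→(11,10,8)
flip: (11,10,8)→(8,-10,11)
translate: b→6 (≡-10 mod 16), so (8,-10,11)→(8,6,9)
reduced (well bottom): (8,6,9) with a≤c, −a<b≤a
well minimum |f| = |-8| = 8 (negative-definite)

8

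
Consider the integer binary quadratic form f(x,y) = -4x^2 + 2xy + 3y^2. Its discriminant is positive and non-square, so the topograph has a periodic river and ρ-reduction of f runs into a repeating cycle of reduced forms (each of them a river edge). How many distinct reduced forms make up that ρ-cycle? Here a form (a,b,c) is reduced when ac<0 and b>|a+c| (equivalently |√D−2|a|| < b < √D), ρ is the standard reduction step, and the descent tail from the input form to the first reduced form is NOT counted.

D = 52, ⌊√D⌋ = 7
river: ρ → (3,4,-3)
river: ρ → (-3,2,4)
river: ρ → (4,6,-1)
river: ρ → (-1,6,4)
river: ρ → (4,2,-3)
river: ρ → (-3,4,3)
river: ρ → (3,2,-4)
river: ρ → (-4,6,1)
river: ρ → (1,6,-4)
river: ρ → (-4,2,3)
ρ-cycle length = 10 (tail of 0 descent steps not counted)

10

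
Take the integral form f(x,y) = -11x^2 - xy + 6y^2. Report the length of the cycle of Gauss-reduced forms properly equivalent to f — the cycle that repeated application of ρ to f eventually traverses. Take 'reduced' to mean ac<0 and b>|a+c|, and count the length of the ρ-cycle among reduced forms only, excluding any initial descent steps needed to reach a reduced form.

D = 265, ⌊√D⌋ = 16
descent: ρ → (6,13,-4)  [lands on river]
river: ρ → (-4,11,9)
river: ρ → (9,7,-6)
river: ρ → (-6,5,10)
river: ρ → (10,15,-1)
river: ρ → (-1,15,10)
river: ρ → (10,5,-6)
river: ρ → (-6,7,9)
river: ρ → (9,11,-4)
river: ρ → (-4,13,6)
river: ρ → (6,11,-6)
river: ρ → (-6,13,4)
river: ρ → (4,11,-9)
river: ρ → (-9,7,6)
river: ρ → (6,5,-10)
river: ρ → (-10,15,1)
river: ρ → (1,15,-10)
river: ρ → (-10,5,6)
river: ρ → (6,7,-9)
river: ρ → (-9,11,4)
river: ρ → (4,13,-6)
river: ρ → (-6,11,6)
ρ-cycle length = 22 (tail of 1 descent step not counted)

22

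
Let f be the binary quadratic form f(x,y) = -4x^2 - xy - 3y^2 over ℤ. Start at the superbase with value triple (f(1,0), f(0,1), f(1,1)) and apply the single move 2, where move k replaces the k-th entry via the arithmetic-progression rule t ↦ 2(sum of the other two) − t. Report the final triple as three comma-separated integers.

start (-4,-3,-8) = (f(1,0),f(0,1),f(1,1))
replace slot 2: 2·((-4)+(-8)) − (-3) = -21 → (-4,-21,-8)

-4,-21,-8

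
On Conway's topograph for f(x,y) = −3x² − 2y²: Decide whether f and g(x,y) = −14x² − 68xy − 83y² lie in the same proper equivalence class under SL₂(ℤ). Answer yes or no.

D₁ = -24, D₂ = -24
f is negative-definite; reduce −f:
−f: flip: (3,0,2)→(2,0,3)
−f: reduced (well bottom): (2,0,3) with a≤c, −a<b≤a
flip sign back: reduced form of f is (-2,0,-3)
g is negative-definite; reduce −g:
−g: translate: b→12 (≡68 mod 28), so (14,68,83)→(14,12,3)
−g: flip: (14,12,3)→(3,-12,14)
−g: translate: b→0 (≡-12 mod 6), so (3,-12,14)→(3,0,2)
−g: flip: (3,0,2)→(2,0,3)
−g: reduced (well bottom): (2,0,3) with a≤c, −a<b≤a
flip sign back: reduced form of g is (-2,0,-3)
reduced forms (-2, 0, -3) vs (-2, 0, -3) ⇒ equivalent

yes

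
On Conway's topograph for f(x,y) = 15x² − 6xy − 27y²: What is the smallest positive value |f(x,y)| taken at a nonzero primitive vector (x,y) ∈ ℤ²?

descent: ρ → (-27,6,15)
descent: ρ → (15,24,-18)  [lands on river]
river: ρ → (-18,12,21)
river: ρ → (21,30,-9)
river: ρ → (-9,24,30)
river: ρ → (30,36,-3)
river: ρ → (-3,36,30)
river: ρ → (30,24,-9)
river: ρ → (-9,30,21)
river: ρ → (21,12,-18)
river: ρ → (-18,24,15)
river: ρ → (15,36,-6)
river: ρ → (-6,36,15)
closes: descent 2, river 12
min |a| on river = 3

3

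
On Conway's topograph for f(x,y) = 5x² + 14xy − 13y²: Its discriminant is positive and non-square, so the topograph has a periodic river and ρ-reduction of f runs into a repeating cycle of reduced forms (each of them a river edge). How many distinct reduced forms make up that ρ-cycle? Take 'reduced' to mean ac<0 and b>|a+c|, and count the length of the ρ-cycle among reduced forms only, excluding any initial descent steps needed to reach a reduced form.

D = 456, ⌊√D⌋ = 21
river: ρ → (-13,12,6)
river: ρ → (6,12,-13)
river: ρ → (-13,14,5)
river: ρ → (5,16,-10)
river: ρ → (-10,4,11)
river: ρ → (11,18,-3)
river: ρ → (-3,18,11)
river: ρ → (11,4,-10)
river: ρ → (-10,16,5)
river: ρ → (5,14,-13)
ρ-cycle length = 10 (tail of 0 descent steps not counted)

10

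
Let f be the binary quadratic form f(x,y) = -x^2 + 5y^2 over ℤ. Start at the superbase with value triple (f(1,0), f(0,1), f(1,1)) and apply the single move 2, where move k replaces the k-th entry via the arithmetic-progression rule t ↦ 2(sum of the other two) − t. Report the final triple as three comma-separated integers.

start (-1,5,4) = (f(1,0),f(0,1),f(1,1))
replace slot 2: 2·((-1)+4) − 5 = 1 → (-1,1,4)

-1,1,4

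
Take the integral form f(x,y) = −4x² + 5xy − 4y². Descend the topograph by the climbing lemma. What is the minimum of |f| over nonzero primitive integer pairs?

translate: b→3 (≡-5 mod 8), so (4,-5,4)→(4,3,3)
flip: (4,3,3)→(3,-3,4)
translate: b→3 (≡-3 mod 6), so (3,-3,4)→(3,3,4)
reduced (well bottom): (3,3,4) with a≤c, −a<b≤a
well minimum |f| = |-3| = 3 (negative-definite)

3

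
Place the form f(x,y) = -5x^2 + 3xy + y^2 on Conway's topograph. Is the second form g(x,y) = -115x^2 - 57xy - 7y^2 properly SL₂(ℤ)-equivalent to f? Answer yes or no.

D₁ = 29, D₂ = 29
river cycle of f (length 2): (1, 5, -1), (-1, 5, 1)
river cycle of g (length 2): (1, 5, -1), (-1, 5, 1)
cycles coincide ⇒ equivalent

yes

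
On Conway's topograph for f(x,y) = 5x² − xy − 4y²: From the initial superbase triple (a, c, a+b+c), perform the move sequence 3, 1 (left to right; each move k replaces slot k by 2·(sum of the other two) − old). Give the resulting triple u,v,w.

start (5,-4,0) = (f(1,0),f(0,1),f(1,1))
replace slot 3: 2·(5+(-4)) − 0 = 2 → (5,-4,2)
replace slot 1: 2·((-4)+2) − 5 = -9 → (-9,-4,2)

-9,-4,2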